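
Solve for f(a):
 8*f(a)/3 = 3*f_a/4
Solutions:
 f(a) = C1*exp(32*a/9)


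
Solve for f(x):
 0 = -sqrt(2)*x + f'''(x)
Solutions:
 f(x) = C1 + C2*x + C3*x^2 + sqrt(2)*x^4/24


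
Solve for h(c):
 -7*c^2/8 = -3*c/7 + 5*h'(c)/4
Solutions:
 h(c) = C1 - 7*c^3/30 + 6*c^2/35


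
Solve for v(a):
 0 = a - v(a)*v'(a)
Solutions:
 v(a) = -sqrt(C1 + a^2)
 v(a) = sqrt(C1 + a^2)


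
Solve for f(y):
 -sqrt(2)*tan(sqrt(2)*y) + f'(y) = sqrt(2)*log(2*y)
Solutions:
 f(y) = C1 + sqrt(2)*y*(log(y) - 1) + sqrt(2)*y*log(2) - log(cos(sqrt(2)*y))


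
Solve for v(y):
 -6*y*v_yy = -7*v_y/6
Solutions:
 v(y) = C1 + C2*y^(43/36)


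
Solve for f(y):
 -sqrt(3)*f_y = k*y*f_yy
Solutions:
 f(y) = C1 + y^(((re(k) - sqrt(3))*re(k) + im(k)^2)/(re(k)^2 + im(k)^2))*(C2*sin(sqrt(3)*log(y)*Abs(im(k))/(re(k)^2 + im(k)^2)) + C3*cos(sqrt(3)*log(y)*im(k)/(re(k)^2 + im(k)^2)))


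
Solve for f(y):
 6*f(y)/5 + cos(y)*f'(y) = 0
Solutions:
 f(y) = C1*(sin(y) - 1)^(3/5)/(sin(y) + 1)^(3/5)


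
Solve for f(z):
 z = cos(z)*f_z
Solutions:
 f(z) = C1 + Integral(z/cos(z), z)


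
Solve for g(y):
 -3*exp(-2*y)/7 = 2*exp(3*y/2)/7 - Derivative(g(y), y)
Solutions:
 g(y) = C1 + 4*exp(3*y/2)/21 - 3*exp(-2*y)/14


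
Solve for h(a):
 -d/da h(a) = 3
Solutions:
 h(a) = C1 - 3*a


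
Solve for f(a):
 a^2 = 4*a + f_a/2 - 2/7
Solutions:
 f(a) = C1 + 2*a^3/3 - 4*a^2 + 4*a/7


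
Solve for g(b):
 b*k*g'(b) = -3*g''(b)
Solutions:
 g(b) = Piecewise((-sqrt(6)*sqrt(pi)*C1*erf(sqrt(6)*b*sqrt(k)/6)/(2*sqrt(k)) - C2, (k > 0) | (k < 0)), (-C1*b - C2, True))


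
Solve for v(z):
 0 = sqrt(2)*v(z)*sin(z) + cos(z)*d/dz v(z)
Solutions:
 v(z) = C1*cos(z)^(sqrt(2))


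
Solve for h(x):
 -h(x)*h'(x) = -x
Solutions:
 h(x) = -sqrt(C1 + x^2)
 h(x) = sqrt(C1 + x^2)


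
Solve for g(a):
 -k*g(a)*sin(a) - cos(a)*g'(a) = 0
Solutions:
 g(a) = C1*exp(k*log(cos(a)))


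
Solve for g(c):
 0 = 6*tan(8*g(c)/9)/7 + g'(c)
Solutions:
 g(c) = -9*asin(C1*exp(-16*c/21))/8 + 9*pi/8
 g(c) = 9*asin(C1*exp(-16*c/21))/8


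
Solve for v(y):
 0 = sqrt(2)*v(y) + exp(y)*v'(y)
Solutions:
 v(y) = C1*exp(sqrt(2)*exp(-y))


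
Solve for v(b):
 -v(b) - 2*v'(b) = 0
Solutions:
 v(b) = C1*exp(-b/2)


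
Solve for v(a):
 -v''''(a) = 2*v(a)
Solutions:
 v(a) = (C1*sin(2^(3/4)*a/2) + C2*cos(2^(3/4)*a/2))*exp(-2^(3/4)*a/2) + (C3*sin(2^(3/4)*a/2) + C4*cos(2^(3/4)*a/2))*exp(2^(3/4)*a/2)


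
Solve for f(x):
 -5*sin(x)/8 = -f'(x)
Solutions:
 f(x) = C1 - 5*cos(x)/8


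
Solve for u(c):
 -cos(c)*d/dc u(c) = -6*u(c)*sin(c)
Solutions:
 u(c) = C1/cos(c)^6


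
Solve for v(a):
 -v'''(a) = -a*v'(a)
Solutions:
 v(a) = C1 + Integral(C2*airyai(a) + C3*airybi(a), a)


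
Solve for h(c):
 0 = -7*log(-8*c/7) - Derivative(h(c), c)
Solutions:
 h(c) = C1 - 7*c*log(-c) + 7*c*(-3*log(2) + 1 + log(7))


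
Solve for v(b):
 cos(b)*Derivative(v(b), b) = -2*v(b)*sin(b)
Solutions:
 v(b) = C1*cos(b)^2


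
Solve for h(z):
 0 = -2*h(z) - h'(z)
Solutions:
 h(z) = C1*exp(-2*z)


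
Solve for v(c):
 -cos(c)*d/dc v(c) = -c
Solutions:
 v(c) = C1 + Integral(c/cos(c), c)


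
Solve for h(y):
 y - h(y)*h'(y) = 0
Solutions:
 h(y) = -sqrt(C1 + y^2)
 h(y) = sqrt(C1 + y^2)


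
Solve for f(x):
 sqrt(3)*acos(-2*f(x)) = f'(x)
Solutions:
 Integral(1/acos(-2*_y), (_y, f(x))) = C1 + sqrt(3)*x


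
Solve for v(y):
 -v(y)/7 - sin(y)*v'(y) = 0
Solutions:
 v(y) = C1*(cos(y) + 1)^(1/14)/(cos(y) - 1)^(1/14)


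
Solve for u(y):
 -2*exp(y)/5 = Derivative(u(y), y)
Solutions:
 u(y) = C1 - 2*exp(y)/5


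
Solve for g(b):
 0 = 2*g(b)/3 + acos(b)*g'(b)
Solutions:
 g(b) = C1*exp(-2*Integral(1/acos(b), b)/3)


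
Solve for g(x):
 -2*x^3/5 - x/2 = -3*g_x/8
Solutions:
 g(x) = C1 + 4*x^4/15 + 2*x^2/3


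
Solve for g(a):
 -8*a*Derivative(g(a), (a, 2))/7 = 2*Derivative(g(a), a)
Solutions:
 g(a) = C1 + C2/a^(3/4)


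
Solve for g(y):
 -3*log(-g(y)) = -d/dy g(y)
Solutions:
 -li(-g(y)) = C1 + 3*y


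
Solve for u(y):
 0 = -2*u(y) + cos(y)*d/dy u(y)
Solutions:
 u(y) = C1*(sin(y) + 1)/(sin(y) - 1)


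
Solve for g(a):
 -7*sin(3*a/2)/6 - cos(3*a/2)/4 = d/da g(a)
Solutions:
 g(a) = C1 - sin(3*a/2)/6 + 7*cos(3*a/2)/9


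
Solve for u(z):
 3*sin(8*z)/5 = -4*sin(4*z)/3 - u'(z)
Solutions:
 u(z) = C1 + cos(4*z)/3 + 3*cos(8*z)/40


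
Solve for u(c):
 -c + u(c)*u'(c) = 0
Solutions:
 u(c) = -sqrt(C1 + c^2)
 u(c) = sqrt(C1 + c^2)


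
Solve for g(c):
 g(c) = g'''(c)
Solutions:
 g(c) = C3*exp(c) + (C1*sin(sqrt(3)*c/2) + C2*cos(sqrt(3)*c/2))*exp(-c/2)


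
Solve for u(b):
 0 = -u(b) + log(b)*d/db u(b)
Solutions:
 u(b) = C1*exp(li(b))


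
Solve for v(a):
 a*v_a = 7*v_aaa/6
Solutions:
 v(a) = C1 + Integral(C2*airyai(6^(1/3)*7^(2/3)*a/7) + C3*airybi(6^(1/3)*7^(2/3)*a/7), a)


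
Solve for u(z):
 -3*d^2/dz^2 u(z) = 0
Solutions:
 u(z) = C1 + C2*z


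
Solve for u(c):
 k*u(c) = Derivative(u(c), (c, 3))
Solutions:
 u(c) = C1*exp(c*k^(1/3)) + C2*exp(c*k^(1/3)*(-1 + sqrt(3)*I)/2) + C3*exp(-c*k^(1/3)*(1 + sqrt(3)*I)/2)


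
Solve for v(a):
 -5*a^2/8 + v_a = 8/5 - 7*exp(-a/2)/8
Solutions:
 v(a) = C1 + 5*a^3/24 + 8*a/5 + 7*exp(-a/2)/4


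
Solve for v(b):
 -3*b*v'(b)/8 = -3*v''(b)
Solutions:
 v(b) = C1 + C2*erfi(b/4)


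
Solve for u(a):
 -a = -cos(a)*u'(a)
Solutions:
 u(a) = C1 + Integral(a/cos(a), a)


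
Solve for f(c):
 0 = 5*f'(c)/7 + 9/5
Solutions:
 f(c) = C1 - 63*c/25


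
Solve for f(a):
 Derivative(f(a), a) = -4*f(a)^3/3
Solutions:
 f(a) = -sqrt(6)*sqrt(-1/(C1 - 4*a))/2
 f(a) = sqrt(6)*sqrt(-1/(C1 - 4*a))/2


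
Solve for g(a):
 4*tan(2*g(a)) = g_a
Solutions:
 g(a) = -asin(C1*exp(8*a))/2 + pi/2
 g(a) = asin(C1*exp(8*a))/2


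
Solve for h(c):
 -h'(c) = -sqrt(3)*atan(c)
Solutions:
 h(c) = C1 + sqrt(3)*(c*atan(c) - log(c^2 + 1)/2)


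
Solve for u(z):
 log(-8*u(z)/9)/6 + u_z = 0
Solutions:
 6*Integral(1/(log(-_y) - 2*log(3) + 3*log(2)), (_y, u(z))) = C1 - z


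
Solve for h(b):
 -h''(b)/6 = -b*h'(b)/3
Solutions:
 h(b) = C1 + C2*erfi(b)


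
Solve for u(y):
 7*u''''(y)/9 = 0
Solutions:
 u(y) = C1 + C2*y + C3*y^2 + C4*y^3


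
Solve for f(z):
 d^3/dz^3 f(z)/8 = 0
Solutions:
 f(z) = C1 + C2*z + C3*z^2


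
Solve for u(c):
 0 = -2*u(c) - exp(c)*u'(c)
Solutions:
 u(c) = C1*exp(2*exp(-c))


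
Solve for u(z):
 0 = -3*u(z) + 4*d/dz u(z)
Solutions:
 u(z) = C1*exp(3*z/4)


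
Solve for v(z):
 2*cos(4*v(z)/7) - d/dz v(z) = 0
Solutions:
 -2*z - 7*log(sin(4*v(z)/7) - 1)/8 + 7*log(sin(4*v(z)/7) + 1)/8 = C1


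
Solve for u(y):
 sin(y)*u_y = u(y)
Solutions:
 u(y) = C1*sqrt(cos(y) - 1)/sqrt(cos(y) + 1)


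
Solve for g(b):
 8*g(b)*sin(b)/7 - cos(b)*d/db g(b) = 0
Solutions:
 g(b) = C1/cos(b)^(8/7)


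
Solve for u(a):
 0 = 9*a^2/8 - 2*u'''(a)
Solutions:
 u(a) = C1 + C2*a + C3*a^2 + 3*a^5/320


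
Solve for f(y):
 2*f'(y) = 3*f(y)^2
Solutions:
 f(y) = -2/(C1 + 3*y)


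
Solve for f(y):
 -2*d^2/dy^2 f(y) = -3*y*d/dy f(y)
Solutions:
 f(y) = C1 + C2*erfi(sqrt(3)*y/2)


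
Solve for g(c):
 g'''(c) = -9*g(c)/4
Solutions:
 g(c) = C3*exp(-2^(1/3)*3^(2/3)*c/2) + (C1*sin(3*2^(1/3)*3^(1/6)*c/4) + C2*cos(3*2^(1/3)*3^(1/6)*c/4))*exp(2^(1/3)*3^(2/3)*c/4)


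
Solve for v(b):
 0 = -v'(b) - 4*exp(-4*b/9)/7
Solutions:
 v(b) = C1 + 9*exp(-4*b/9)/7


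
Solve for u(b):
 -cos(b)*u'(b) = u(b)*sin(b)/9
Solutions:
 u(b) = C1*cos(b)^(1/9)


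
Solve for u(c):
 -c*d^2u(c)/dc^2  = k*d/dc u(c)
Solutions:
 u(c) = C1 + c^(1 - re(k))*(C2*sin(log(c)*Abs(im(k))) + C3*cos(log(c)*im(k)))


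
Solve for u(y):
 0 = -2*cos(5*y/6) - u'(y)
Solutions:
 u(y) = C1 - 12*sin(5*y/6)/5


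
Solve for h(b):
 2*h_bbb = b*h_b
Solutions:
 h(b) = C1 + Integral(C2*airyai(2^(2/3)*b/2) + C3*airybi(2^(2/3)*b/2), b)


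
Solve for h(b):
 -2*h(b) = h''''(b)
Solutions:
 h(b) = (C1*sin(2^(3/4)*b/2) + C2*cos(2^(3/4)*b/2))*exp(-2^(3/4)*b/2) + (C3*sin(2^(3/4)*b/2) + C4*cos(2^(3/4)*b/2))*exp(2^(3/4)*b/2)


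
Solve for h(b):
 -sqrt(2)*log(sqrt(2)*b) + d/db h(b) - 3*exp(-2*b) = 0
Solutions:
 h(b) = C1 + sqrt(2)*b*log(b) + sqrt(2)*b*(-1 + log(2)/2) - 3*exp(-2*b)/2


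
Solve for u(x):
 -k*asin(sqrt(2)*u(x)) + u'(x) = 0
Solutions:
 Integral(1/asin(sqrt(2)*_y), (_y, u(x))) = C1 + k*x


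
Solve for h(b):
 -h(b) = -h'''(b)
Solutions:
 h(b) = C3*exp(b) + (C1*sin(sqrt(3)*b/2) + C2*cos(sqrt(3)*b/2))*exp(-b/2)


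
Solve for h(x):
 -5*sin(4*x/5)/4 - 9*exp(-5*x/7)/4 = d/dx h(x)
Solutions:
 h(x) = C1 + 25*cos(4*x/5)/16 + 63*exp(-5*x/7)/20


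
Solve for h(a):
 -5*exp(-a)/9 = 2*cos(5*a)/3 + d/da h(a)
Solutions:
 h(a) = C1 - 2*sin(5*a)/15 + 5*exp(-a)/9


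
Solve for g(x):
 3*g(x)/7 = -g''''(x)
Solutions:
 g(x) = (C1*sin(sqrt(2)*3^(1/4)*7^(3/4)*x/14) + C2*cos(sqrt(2)*3^(1/4)*7^(3/4)*x/14))*exp(-sqrt(2)*3^(1/4)*7^(3/4)*x/14) + (C3*sin(sqrt(2)*3^(1/4)*7^(3/4)*x/14) + C4*cos(sqrt(2)*3^(1/4)*7^(3/4)*x/14))*exp(sqrt(2)*3^(1/4)*7^(3/4)*x/14)


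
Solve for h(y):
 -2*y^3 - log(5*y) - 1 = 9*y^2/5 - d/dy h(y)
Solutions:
 h(y) = C1 + y^4/2 + 3*y^3/5 + y*log(y) + y*log(5)


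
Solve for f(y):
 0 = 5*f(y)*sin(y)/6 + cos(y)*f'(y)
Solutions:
 f(y) = C1*cos(y)^(5/6)


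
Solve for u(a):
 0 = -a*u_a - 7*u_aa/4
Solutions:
 u(a) = C1 + C2*erf(sqrt(14)*a/7)


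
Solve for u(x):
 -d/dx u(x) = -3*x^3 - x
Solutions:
 u(x) = C1 + 3*x^4/4 + x^2/2


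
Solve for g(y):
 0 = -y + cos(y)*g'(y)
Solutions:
 g(y) = C1 + Integral(y/cos(y), y)


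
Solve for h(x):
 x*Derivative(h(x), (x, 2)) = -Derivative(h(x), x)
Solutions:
 h(x) = C1 + C2*log(x)


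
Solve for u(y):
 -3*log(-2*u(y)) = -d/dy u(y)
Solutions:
 -Integral(1/(log(-_y) + log(2)), (_y, u(y)))/3 = C1 - y


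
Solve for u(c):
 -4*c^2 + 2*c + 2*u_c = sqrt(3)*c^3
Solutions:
 u(c) = C1 + sqrt(3)*c^4/8 + 2*c^3/3 - c^2/2


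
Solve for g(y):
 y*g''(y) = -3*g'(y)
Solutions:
 g(y) = C1 + C2/y^2


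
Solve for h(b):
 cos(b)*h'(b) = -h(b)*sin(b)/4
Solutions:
 h(b) = C1*cos(b)^(1/4)


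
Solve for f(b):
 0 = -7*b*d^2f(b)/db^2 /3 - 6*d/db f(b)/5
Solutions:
 f(b) = C1 + C2*b^(17/35)


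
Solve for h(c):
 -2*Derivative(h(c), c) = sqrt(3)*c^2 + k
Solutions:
 h(c) = C1 - sqrt(3)*c^3/6 - c*k/2


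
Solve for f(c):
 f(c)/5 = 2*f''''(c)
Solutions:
 f(c) = C1*exp(-10^(3/4)*c/10) + C2*exp(10^(3/4)*c/10) + C3*sin(10^(3/4)*c/10) + C4*cos(10^(3/4)*c/10)


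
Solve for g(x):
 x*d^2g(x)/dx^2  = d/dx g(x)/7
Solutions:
 g(x) = C1 + C2*x^(8/7)


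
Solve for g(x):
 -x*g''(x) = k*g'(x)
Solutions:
 g(x) = C1 + x^(1 - re(k))*(C2*sin(log(x)*Abs(im(k))) + C3*cos(log(x)*im(k)))


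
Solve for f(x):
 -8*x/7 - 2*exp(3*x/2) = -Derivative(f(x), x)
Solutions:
 f(x) = C1 + 4*x^2/7 + 4*exp(3*x/2)/3


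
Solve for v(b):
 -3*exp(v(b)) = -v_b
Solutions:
 v(b) = log(-1/(C1 + 3*b))


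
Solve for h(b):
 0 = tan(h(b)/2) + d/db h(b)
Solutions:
 h(b) = -2*asin(C1*exp(-b/2)) + 2*pi
 h(b) = 2*asin(C1*exp(-b/2))


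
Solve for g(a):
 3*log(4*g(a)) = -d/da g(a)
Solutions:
 Integral(1/(log(_y) + 2*log(2)), (_y, g(a)))/3 = C1 - a


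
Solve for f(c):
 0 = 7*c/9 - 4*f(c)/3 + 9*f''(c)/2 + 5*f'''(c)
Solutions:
 f(c) = C1*exp(-c*(27*3^(1/3)/(20*sqrt(238) + 319)^(1/3) + 3^(2/3)*(20*sqrt(238) + 319)^(1/3) + 18)/60)*sin(3^(1/6)*c*(-(20*sqrt(238) + 319)^(1/3) + 9*3^(2/3)/(20*sqrt(238) + 319)^(1/3))/20) + C2*exp(-c*(27*3^(1/3)/(20*sqrt(238) + 319)^(1/3) + 3^(2/3)*(20*sqrt(238) + 319)^(1/3) + 18)/60)*cos(3^(1/6)*c*(-(20*sqrt(238) + 319)^(1/3) + 9*3^(2/3)/(20*sqrt(238) + 319)^(1/3))/20) + C3*exp(c*(-9 + 27*3^(1/3)/(20*sqrt(238) + 319)^(1/3) + 3^(2/3)*(20*sqrt(238) + 319)^(1/3))/30) + 7*c/12


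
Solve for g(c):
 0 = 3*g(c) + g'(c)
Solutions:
 g(c) = C1*exp(-3*c)


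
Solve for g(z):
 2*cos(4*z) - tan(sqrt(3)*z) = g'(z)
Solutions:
 g(z) = C1 + sqrt(3)*log(cos(sqrt(3)*z))/3 + sin(4*z)/2


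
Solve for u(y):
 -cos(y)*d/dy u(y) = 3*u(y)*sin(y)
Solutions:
 u(y) = C1*cos(y)^3


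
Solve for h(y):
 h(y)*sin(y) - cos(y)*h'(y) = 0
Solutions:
 h(y) = C1/cos(y)


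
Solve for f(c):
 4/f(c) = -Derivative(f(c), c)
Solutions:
 f(c) = -sqrt(C1 - 8*c)
 f(c) = sqrt(C1 - 8*c)


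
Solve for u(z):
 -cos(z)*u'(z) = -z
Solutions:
 u(z) = C1 + Integral(z/cos(z), z)


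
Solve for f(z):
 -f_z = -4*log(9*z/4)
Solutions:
 f(z) = C1 + 4*z*log(z) - 4*z + z*log(6561/256)


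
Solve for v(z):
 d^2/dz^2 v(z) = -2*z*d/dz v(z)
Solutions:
 v(z) = C1 + C2*erf(z)


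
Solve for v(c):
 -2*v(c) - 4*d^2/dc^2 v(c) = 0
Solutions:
 v(c) = C1*sin(sqrt(2)*c/2) + C2*cos(sqrt(2)*c/2)


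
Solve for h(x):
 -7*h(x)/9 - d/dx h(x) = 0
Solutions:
 h(x) = C1*exp(-7*x/9)


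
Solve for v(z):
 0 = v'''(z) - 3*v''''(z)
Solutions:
 v(z) = C1 + C2*z + C3*z^2 + C4*exp(z/3)


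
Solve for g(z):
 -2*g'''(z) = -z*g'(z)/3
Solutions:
 g(z) = C1 + Integral(C2*airyai(6^(2/3)*z/6) + C3*airybi(6^(2/3)*z/6), z)


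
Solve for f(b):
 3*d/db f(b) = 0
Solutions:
 f(b) = C1


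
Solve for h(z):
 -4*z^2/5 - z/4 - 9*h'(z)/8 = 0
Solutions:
 h(z) = C1 - 32*z^3/135 - z^2/9


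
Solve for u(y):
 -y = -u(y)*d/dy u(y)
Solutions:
 u(y) = -sqrt(C1 + y^2)
 u(y) = sqrt(C1 + y^2)


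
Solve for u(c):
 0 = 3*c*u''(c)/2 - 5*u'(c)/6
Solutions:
 u(c) = C1 + C2*c^(14/9)


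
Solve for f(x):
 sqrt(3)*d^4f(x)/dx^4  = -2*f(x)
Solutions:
 f(x) = (C1*sin(2^(3/4)*3^(7/8)*x/6) + C2*cos(2^(3/4)*3^(7/8)*x/6))*exp(-2^(3/4)*3^(7/8)*x/6) + (C3*sin(2^(3/4)*3^(7/8)*x/6) + C4*cos(2^(3/4)*3^(7/8)*x/6))*exp(2^(3/4)*3^(7/8)*x/6)


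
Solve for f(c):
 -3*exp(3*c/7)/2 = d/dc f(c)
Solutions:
 f(c) = C1 - 7*exp(3*c/7)/2


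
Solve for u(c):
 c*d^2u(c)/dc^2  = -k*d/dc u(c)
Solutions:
 u(c) = C1 + c^(1 - re(k))*(C2*sin(log(c)*Abs(im(k))) + C3*cos(log(c)*im(k)))


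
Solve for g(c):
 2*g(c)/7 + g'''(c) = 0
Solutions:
 g(c) = C3*exp(-2^(1/3)*7^(2/3)*c/7) + (C1*sin(2^(1/3)*sqrt(3)*7^(2/3)*c/14) + C2*cos(2^(1/3)*sqrt(3)*7^(2/3)*c/14))*exp(2^(1/3)*7^(2/3)*c/14)


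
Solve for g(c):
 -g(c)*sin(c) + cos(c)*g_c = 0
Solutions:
 g(c) = C1/cos(c)


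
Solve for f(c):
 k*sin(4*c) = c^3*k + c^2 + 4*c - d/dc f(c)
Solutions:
 f(c) = C1 + c^4*k/4 + c^3/3 + 2*c^2 + k*cos(4*c)/4


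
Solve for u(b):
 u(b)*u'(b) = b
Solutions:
 u(b) = -sqrt(C1 + b^2)
 u(b) = sqrt(C1 + b^2)


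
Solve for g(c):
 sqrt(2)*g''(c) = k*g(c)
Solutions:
 g(c) = C1*exp(-2^(3/4)*c*sqrt(k)/2) + C2*exp(2^(3/4)*c*sqrt(k)/2)


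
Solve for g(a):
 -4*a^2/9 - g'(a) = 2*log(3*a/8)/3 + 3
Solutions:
 g(a) = C1 - 4*a^3/27 - 2*a*log(a)/3 - 7*a/3 - 2*a*log(3)/3 + 2*a*log(2)


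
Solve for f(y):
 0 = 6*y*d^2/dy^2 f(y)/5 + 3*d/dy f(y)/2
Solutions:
 f(y) = C1 + C2/y^(1/4)


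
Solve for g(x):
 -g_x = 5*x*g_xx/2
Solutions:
 g(x) = C1 + C2*x^(3/5)


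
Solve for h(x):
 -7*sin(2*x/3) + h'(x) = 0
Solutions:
 h(x) = C1 - 21*cos(2*x/3)/2


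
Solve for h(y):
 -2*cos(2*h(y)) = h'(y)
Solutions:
 h(y) = -asin((C1 + exp(8*y))/(C1 - exp(8*y)))/2 + pi/2
 h(y) = asin((C1 + exp(8*y))/(C1 - exp(8*y)))/2


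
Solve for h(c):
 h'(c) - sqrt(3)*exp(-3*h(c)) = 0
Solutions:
 h(c) = log(C1 + 3*sqrt(3)*c)/3
 h(c) = log((-3^(1/3) - 3^(5/6)*I)*(C1 + sqrt(3)*c)^(1/3)/2)
 h(c) = log((-3^(1/3) + 3^(5/6)*I)*(C1 + sqrt(3)*c)^(1/3)/2)


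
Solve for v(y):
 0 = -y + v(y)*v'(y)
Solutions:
 v(y) = -sqrt(C1 + y^2)
 v(y) = sqrt(C1 + y^2)


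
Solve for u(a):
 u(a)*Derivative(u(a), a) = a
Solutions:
 u(a) = -sqrt(C1 + a^2)
 u(a) = sqrt(C1 + a^2)


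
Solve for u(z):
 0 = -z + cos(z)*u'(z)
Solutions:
 u(z) = C1 + Integral(z/cos(z), z)


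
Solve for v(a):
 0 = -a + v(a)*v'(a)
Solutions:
 v(a) = -sqrt(C1 + a^2)
 v(a) = sqrt(C1 + a^2)


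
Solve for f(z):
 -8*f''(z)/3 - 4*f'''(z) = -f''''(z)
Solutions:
 f(z) = C1 + C2*z + C3*exp(2*z*(1 - sqrt(15)/3)) + C4*exp(2*z*(1 + sqrt(15)/3))


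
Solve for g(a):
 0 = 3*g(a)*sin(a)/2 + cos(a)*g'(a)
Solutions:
 g(a) = C1*cos(a)^(3/2)


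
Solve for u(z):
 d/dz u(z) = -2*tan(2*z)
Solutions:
 u(z) = C1 + log(cos(2*z))


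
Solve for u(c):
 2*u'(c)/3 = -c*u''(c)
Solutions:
 u(c) = C1 + C2*c^(1/3)


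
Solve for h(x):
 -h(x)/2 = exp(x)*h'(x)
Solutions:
 h(x) = C1*exp(exp(-x)/2)


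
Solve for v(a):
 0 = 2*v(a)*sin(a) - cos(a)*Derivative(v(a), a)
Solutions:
 v(a) = C1/cos(a)^2


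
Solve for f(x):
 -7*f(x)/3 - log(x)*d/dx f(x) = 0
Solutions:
 f(x) = C1*exp(-7*li(x)/3)


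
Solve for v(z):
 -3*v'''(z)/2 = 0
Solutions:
 v(z) = C1 + C2*z + C3*z^2


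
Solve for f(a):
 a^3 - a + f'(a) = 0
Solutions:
 f(a) = C1 - a^4/4 + a^2/2


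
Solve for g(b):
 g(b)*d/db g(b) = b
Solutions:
 g(b) = -sqrt(C1 + b^2)
 g(b) = sqrt(C1 + b^2)


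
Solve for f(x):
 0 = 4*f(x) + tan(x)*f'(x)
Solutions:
 f(x) = C1/sin(x)^4


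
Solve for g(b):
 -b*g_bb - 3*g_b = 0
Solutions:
 g(b) = C1 + C2/b^2


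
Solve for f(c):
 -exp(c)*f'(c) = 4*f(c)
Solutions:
 f(c) = C1*exp(4*exp(-c))


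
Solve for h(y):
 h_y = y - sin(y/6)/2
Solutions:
 h(y) = C1 + y^2/2 + 3*cos(y/6)


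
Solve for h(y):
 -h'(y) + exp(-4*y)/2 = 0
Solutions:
 h(y) = C1 - exp(-4*y)/8


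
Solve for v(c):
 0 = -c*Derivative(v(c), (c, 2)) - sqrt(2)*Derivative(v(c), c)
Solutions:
 v(c) = C1 + C2*c^(1 - sqrt(2))


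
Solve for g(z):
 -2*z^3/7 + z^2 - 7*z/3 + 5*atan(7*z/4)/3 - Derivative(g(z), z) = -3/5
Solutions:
 g(z) = C1 - z^4/14 + z^3/3 - 7*z^2/6 + 5*z*atan(7*z/4)/3 + 3*z/5 - 10*log(49*z^2 + 16)/21


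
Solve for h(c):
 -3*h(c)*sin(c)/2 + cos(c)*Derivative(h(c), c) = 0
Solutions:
 h(c) = C1/cos(c)^(3/2)


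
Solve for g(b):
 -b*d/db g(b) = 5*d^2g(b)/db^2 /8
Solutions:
 g(b) = C1 + C2*erf(2*sqrt(5)*b/5)


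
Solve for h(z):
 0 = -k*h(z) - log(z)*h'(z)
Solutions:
 h(z) = C1*exp(-k*li(z))


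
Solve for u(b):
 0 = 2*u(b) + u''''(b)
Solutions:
 u(b) = (C1*sin(2^(3/4)*b/2) + C2*cos(2^(3/4)*b/2))*exp(-2^(3/4)*b/2) + (C3*sin(2^(3/4)*b/2) + C4*cos(2^(3/4)*b/2))*exp(2^(3/4)*b/2)


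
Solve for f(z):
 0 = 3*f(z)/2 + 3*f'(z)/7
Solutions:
 f(z) = C1*exp(-7*z/2)


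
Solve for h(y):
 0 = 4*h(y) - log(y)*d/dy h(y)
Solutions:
 h(y) = C1*exp(4*li(y))


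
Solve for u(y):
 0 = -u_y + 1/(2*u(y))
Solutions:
 u(y) = -sqrt(C1 + y)
 u(y) = sqrt(C1 + y)


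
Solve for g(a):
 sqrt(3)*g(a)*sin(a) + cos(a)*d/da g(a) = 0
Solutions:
 g(a) = C1*cos(a)^(sqrt(3))


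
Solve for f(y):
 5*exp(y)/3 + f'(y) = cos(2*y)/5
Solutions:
 f(y) = C1 - 5*exp(y)/3 + sin(2*y)/10


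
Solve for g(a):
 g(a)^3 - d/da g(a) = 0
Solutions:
 g(a) = -sqrt(2)*sqrt(-1/(C1 + a))/2
 g(a) = sqrt(2)*sqrt(-1/(C1 + a))/2


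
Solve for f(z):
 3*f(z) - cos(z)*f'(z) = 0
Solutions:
 f(z) = C1*(sin(z) + 1)^(3/2)/(sin(z) - 1)^(3/2)


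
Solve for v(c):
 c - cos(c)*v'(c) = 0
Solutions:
 v(c) = C1 + Integral(c/cos(c), c)


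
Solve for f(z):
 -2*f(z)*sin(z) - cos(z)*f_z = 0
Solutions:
 f(z) = C1*cos(z)^2


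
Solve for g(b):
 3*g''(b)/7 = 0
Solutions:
 g(b) = C1 + C2*b


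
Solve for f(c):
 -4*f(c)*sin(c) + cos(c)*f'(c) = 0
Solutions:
 f(c) = C1/cos(c)^4


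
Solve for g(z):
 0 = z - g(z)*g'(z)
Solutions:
 g(z) = -sqrt(C1 + z^2)
 g(z) = sqrt(C1 + z^2)


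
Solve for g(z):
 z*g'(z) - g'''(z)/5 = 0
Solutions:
 g(z) = C1 + Integral(C2*airyai(5^(1/3)*z) + C3*airybi(5^(1/3)*z), z)


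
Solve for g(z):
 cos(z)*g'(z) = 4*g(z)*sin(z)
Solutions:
 g(z) = C1/cos(z)^4


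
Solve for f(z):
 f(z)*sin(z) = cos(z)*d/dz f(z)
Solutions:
 f(z) = C1/cos(z)


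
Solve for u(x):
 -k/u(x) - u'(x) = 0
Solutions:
 u(x) = -sqrt(C1 - 2*k*x)
 u(x) = sqrt(C1 - 2*k*x)


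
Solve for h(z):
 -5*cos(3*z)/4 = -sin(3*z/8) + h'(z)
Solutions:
 h(z) = C1 - 5*sin(3*z)/12 - 8*cos(3*z/8)/3


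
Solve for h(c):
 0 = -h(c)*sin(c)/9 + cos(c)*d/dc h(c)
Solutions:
 h(c) = C1/cos(c)^(1/9)


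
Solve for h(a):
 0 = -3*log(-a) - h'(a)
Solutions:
 h(a) = C1 - 3*a*log(-a) + 3*a


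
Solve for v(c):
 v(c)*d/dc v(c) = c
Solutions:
 v(c) = -sqrt(C1 + c^2)
 v(c) = sqrt(C1 + c^2)


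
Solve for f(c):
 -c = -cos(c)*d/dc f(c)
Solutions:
 f(c) = C1 + Integral(c/cos(c), c)


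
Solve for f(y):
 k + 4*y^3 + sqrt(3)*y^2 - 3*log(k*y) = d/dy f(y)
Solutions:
 f(y) = C1 + y^4 + sqrt(3)*y^3/3 + y*(k + 3) - 3*y*log(k*y)


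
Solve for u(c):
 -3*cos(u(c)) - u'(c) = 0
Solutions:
 u(c) = pi - asin((C1 + exp(6*c))/(C1 - exp(6*c)))
 u(c) = asin((C1 + exp(6*c))/(C1 - exp(6*c)))


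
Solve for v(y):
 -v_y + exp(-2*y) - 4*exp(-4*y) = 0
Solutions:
 v(y) = C1 - exp(-2*y)/2 + exp(-4*y)


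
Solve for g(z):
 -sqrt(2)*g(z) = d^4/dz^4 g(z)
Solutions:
 g(z) = (C1*sin(2^(5/8)*z/2) + C2*cos(2^(5/8)*z/2))*exp(-2^(5/8)*z/2) + (C3*sin(2^(5/8)*z/2) + C4*cos(2^(5/8)*z/2))*exp(2^(5/8)*z/2)


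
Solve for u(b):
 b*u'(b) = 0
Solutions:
 u(b) = C1


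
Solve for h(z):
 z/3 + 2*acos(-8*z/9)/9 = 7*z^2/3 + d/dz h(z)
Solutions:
 h(z) = C1 - 7*z^3/9 + z^2/6 + 2*z*acos(-8*z/9)/9 + sqrt(81 - 64*z^2)/36


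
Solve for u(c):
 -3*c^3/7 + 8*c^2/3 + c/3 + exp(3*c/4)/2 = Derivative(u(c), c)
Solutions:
 u(c) = C1 - 3*c^4/28 + 8*c^3/9 + c^2/6 + 2*exp(3*c/4)/3


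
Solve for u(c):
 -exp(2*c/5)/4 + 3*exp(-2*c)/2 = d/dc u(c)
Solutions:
 u(c) = C1 - 5*exp(2*c/5)/8 - 3*exp(-2*c)/4


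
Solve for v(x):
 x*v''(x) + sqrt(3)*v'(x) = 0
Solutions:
 v(x) = C1 + C2*x^(1 - sqrt(3))


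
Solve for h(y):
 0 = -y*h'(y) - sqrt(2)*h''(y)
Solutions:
 h(y) = C1 + C2*erf(2^(1/4)*y/2)


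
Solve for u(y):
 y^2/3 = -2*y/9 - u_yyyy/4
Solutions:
 u(y) = C1 + C2*y + C3*y^2 + C4*y^3 - y^6/270 - y^5/135


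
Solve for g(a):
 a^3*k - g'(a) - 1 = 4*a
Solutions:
 g(a) = C1 + a^4*k/4 - 2*a^2 - a


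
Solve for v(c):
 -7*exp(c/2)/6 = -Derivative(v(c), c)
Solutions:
 v(c) = C1 + 7*exp(c/2)/3


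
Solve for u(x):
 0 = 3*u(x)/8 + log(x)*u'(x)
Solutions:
 u(x) = C1*exp(-3*li(x)/8)


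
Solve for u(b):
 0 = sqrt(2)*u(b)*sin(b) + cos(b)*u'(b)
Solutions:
 u(b) = C1*cos(b)^(sqrt(2))


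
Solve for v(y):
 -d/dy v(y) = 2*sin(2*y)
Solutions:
 v(y) = C1 + cos(2*y)


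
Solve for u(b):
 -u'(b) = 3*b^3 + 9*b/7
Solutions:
 u(b) = C1 - 3*b^4/4 - 9*b^2/14


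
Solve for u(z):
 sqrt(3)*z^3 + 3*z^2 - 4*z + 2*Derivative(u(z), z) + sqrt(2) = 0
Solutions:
 u(z) = C1 - sqrt(3)*z^4/8 - z^3/2 + z^2 - sqrt(2)*z/2


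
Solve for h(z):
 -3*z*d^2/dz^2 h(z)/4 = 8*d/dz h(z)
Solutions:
 h(z) = C1 + C2/z^(29/3)


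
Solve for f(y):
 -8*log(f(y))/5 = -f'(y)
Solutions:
 li(f(y)) = C1 + 8*y/5


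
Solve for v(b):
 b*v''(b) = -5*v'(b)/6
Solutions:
 v(b) = C1 + C2*b^(1/6)


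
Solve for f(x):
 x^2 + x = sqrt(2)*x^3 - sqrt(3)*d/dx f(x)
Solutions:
 f(x) = C1 + sqrt(6)*x^4/12 - sqrt(3)*x^3/9 - sqrt(3)*x^2/6


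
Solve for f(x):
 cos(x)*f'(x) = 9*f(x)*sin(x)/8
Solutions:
 f(x) = C1/cos(x)^(9/8)


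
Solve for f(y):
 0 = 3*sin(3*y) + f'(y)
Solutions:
 f(y) = C1 + cos(3*y)


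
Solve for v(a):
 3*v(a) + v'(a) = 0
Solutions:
 v(a) = C1*exp(-3*a)


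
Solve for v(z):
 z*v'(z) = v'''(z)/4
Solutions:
 v(z) = C1 + Integral(C2*airyai(2^(2/3)*z) + C3*airybi(2^(2/3)*z), z)


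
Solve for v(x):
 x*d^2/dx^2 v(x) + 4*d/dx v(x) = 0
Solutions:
 v(x) = C1 + C2/x^3


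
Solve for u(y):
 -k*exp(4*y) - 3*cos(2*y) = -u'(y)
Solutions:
 u(y) = C1 + k*exp(4*y)/4 + 3*sin(2*y)/2


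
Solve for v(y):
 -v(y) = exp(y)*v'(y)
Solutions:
 v(y) = C1*exp(exp(-y))


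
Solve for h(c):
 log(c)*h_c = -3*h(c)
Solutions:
 h(c) = C1*exp(-3*li(c))


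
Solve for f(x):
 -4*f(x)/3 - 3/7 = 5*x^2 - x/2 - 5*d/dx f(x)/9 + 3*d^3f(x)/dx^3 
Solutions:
 f(x) = C1*exp(x*(5/(sqrt(26119)/27 + 6)^(1/3) + 9*(sqrt(26119)/27 + 6)^(1/3))/54)*sin(sqrt(3)*x*(-9*(sqrt(26119)/27 + 6)^(1/3) + 5/(sqrt(26119)/27 + 6)^(1/3))/54) + C2*exp(x*(5/(sqrt(26119)/27 + 6)^(1/3) + 9*(sqrt(26119)/27 + 6)^(1/3))/54)*cos(sqrt(3)*x*(-9*(sqrt(26119)/27 + 6)^(1/3) + 5/(sqrt(26119)/27 + 6)^(1/3))/54) + C3*exp(-x*(5/(sqrt(26119)/27 + 6)^(1/3) + 9*(sqrt(26119)/27 + 6)^(1/3))/27) - 15*x^2/4 - 11*x/4 - 493/336


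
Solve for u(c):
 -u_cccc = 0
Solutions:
 u(c) = C1 + C2*c + C3*c^2 + C4*c^3


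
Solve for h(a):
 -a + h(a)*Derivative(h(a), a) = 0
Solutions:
 h(a) = -sqrt(C1 + a^2)
 h(a) = sqrt(C1 + a^2)


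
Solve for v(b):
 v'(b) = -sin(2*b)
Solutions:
 v(b) = C1 + cos(2*b)/2


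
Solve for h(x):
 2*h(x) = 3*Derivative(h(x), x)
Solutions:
 h(x) = C1*exp(2*x/3)


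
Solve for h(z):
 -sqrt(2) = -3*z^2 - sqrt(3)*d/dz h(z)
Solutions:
 h(z) = C1 - sqrt(3)*z^3/3 + sqrt(6)*z/3


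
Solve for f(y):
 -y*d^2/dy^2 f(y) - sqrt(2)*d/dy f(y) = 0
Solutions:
 f(y) = C1 + C2*y^(1 - sqrt(2))


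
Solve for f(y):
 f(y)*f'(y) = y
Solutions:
 f(y) = -sqrt(C1 + y^2)
 f(y) = sqrt(C1 + y^2)


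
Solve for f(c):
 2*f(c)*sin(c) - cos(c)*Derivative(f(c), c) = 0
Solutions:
 f(c) = C1/cos(c)^2


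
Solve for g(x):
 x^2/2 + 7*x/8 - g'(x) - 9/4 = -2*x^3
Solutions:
 g(x) = C1 + x^4/2 + x^3/6 + 7*x^2/16 - 9*x/4


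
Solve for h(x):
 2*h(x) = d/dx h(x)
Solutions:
 h(x) = C1*exp(2*x)


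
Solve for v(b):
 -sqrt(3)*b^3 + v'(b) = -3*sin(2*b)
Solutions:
 v(b) = C1 + sqrt(3)*b^4/4 + 3*cos(2*b)/2


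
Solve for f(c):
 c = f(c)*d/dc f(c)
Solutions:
 f(c) = -sqrt(C1 + c^2)
 f(c) = sqrt(C1 + c^2)


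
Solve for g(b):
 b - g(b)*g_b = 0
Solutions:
 g(b) = -sqrt(C1 + b^2)
 g(b) = sqrt(C1 + b^2)


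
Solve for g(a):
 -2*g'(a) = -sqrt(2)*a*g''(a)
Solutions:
 g(a) = C1 + C2*a^(1 + sqrt(2))


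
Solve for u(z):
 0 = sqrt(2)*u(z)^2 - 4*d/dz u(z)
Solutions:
 u(z) = -4/(C1 + sqrt(2)*z)


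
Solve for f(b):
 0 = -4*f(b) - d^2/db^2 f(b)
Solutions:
 f(b) = C1*sin(2*b) + C2*cos(2*b)


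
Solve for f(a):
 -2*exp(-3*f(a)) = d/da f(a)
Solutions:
 f(a) = log(C1 - 6*a)/3
 f(a) = log((-3^(1/3) - 3^(5/6)*I)*(C1 - 2*a)^(1/3)/2)
 f(a) = log((-3^(1/3) + 3^(5/6)*I)*(C1 - 2*a)^(1/3)/2)


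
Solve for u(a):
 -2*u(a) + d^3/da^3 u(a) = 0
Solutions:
 u(a) = C3*exp(2^(1/3)*a) + (C1*sin(2^(1/3)*sqrt(3)*a/2) + C2*cos(2^(1/3)*sqrt(3)*a/2))*exp(-2^(1/3)*a/2)


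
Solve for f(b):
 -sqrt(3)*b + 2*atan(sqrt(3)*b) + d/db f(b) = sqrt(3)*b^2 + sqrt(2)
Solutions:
 f(b) = C1 + sqrt(3)*b^3/3 + sqrt(3)*b^2/2 - 2*b*atan(sqrt(3)*b) + sqrt(2)*b + sqrt(3)*log(3*b^2 + 1)/3


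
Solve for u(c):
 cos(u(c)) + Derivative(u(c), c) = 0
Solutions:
 u(c) = pi - asin((C1 + exp(2*c))/(C1 - exp(2*c)))
 u(c) = asin((C1 + exp(2*c))/(C1 - exp(2*c)))


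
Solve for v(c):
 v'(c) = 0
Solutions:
 v(c) = C1


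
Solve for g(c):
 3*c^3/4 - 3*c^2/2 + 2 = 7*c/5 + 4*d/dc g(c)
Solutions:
 g(c) = C1 + 3*c^4/64 - c^3/8 - 7*c^2/40 + c/2


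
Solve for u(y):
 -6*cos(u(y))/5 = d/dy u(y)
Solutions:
 6*y/5 - log(sin(u(y)) - 1)/2 + log(sin(u(y)) + 1)/2 = C1


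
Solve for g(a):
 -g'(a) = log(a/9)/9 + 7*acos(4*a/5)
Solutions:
 g(a) = C1 - a*log(a)/9 - 7*a*acos(4*a/5) + a/9 + 2*a*log(3)/9 + 7*sqrt(25 - 16*a^2)/4


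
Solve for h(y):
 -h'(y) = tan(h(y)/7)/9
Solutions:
 h(y) = -7*asin(C1*exp(-y/63)) + 7*pi
 h(y) = 7*asin(C1*exp(-y/63))


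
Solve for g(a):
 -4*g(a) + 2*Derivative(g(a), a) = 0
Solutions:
 g(a) = C1*exp(2*a)


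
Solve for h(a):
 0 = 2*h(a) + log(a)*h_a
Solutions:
 h(a) = C1*exp(-2*li(a))


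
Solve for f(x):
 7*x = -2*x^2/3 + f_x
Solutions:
 f(x) = C1 + 2*x^3/9 + 7*x^2/2


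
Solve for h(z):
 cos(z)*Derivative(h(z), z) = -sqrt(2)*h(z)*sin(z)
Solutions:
 h(z) = C1*cos(z)^(sqrt(2))


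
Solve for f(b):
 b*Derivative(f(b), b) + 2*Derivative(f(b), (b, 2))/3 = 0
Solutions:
 f(b) = C1 + C2*erf(sqrt(3)*b/2)


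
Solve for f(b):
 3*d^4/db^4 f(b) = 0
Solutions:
 f(b) = C1 + C2*b + C3*b^2 + C4*b^3


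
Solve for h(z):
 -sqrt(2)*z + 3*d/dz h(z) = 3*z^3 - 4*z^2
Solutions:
 h(z) = C1 + z^4/4 - 4*z^3/9 + sqrt(2)*z^2/6


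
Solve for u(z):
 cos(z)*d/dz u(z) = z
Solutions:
 u(z) = C1 + Integral(z/cos(z), z)


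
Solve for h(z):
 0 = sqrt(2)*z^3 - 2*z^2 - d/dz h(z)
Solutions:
 h(z) = C1 + sqrt(2)*z^4/4 - 2*z^3/3


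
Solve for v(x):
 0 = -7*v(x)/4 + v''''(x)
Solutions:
 v(x) = C1*exp(-sqrt(2)*7^(1/4)*x/2) + C2*exp(sqrt(2)*7^(1/4)*x/2) + C3*sin(sqrt(2)*7^(1/4)*x/2) + C4*cos(sqrt(2)*7^(1/4)*x/2)


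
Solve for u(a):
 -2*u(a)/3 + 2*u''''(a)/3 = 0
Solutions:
 u(a) = C1*exp(-a) + C2*exp(a) + C3*sin(a) + C4*cos(a)


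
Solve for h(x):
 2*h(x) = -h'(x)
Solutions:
 h(x) = C1*exp(-2*x)


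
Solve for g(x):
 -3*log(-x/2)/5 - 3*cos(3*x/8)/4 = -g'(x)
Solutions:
 g(x) = C1 + 3*x*log(-x)/5 - 3*x/5 - 3*x*log(2)/5 + 2*sin(3*x/8)


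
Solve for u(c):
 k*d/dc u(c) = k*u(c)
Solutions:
 u(c) = C1*exp(c)


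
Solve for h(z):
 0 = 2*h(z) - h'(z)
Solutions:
 h(z) = C1*exp(2*z)


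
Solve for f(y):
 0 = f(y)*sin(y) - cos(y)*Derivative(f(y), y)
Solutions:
 f(y) = C1/cos(y)


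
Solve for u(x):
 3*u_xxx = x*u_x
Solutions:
 u(x) = C1 + Integral(C2*airyai(3^(2/3)*x/3) + C3*airybi(3^(2/3)*x/3), x)


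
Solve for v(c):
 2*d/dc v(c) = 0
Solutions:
 v(c) = C1


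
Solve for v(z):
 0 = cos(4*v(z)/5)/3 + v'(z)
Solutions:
 z/3 - 5*log(sin(4*v(z)/5) - 1)/8 + 5*log(sin(4*v(z)/5) + 1)/8 = C1


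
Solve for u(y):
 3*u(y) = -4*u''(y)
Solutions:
 u(y) = C1*sin(sqrt(3)*y/2) + C2*cos(sqrt(3)*y/2)


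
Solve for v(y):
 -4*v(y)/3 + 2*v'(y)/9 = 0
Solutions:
 v(y) = C1*exp(6*y)


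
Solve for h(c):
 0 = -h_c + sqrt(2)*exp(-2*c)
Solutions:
 h(c) = C1 - sqrt(2)*exp(-2*c)/2


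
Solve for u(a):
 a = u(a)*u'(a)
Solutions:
 u(a) = -sqrt(C1 + a^2)
 u(a) = sqrt(C1 + a^2)


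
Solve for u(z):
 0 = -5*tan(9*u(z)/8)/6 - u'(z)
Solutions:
 u(z) = -8*asin(C1*exp(-15*z/16))/9 + 8*pi/9
 u(z) = 8*asin(C1*exp(-15*z/16))/9


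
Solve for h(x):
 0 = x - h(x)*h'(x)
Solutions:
 h(x) = -sqrt(C1 + x^2)
 h(x) = sqrt(C1 + x^2)


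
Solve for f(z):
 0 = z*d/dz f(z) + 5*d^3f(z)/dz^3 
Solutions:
 f(z) = C1 + Integral(C2*airyai(-5^(2/3)*z/5) + C3*airybi(-5^(2/3)*z/5), z)


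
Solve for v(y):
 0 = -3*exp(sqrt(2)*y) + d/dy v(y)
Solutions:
 v(y) = C1 + 3*sqrt(2)*exp(sqrt(2)*y)/2


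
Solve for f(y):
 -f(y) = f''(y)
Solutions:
 f(y) = C1*sin(y) + C2*cos(y)


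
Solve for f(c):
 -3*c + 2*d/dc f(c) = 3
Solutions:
 f(c) = C1 + 3*c^2/4 + 3*c/2


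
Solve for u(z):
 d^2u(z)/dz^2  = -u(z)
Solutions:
 u(z) = C1*sin(z) + C2*cos(z)


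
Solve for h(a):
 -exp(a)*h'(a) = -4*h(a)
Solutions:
 h(a) = C1*exp(-4*exp(-a))


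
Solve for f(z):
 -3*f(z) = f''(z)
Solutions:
 f(z) = C1*sin(sqrt(3)*z) + C2*cos(sqrt(3)*z)


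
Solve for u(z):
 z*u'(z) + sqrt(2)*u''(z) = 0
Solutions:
 u(z) = C1 + C2*erf(2^(1/4)*z/2)


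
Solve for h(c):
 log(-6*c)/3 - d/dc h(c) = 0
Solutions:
 h(c) = C1 + c*log(-c)/3 + c*(-1 + log(6))/3


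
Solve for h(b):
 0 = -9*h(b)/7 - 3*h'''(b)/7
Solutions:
 h(b) = C3*exp(-3^(1/3)*b) + (C1*sin(3^(5/6)*b/2) + C2*cos(3^(5/6)*b/2))*exp(3^(1/3)*b/2)


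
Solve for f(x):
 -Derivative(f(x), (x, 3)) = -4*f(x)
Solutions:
 f(x) = C3*exp(2^(2/3)*x) + (C1*sin(2^(2/3)*sqrt(3)*x/2) + C2*cos(2^(2/3)*sqrt(3)*x/2))*exp(-2^(2/3)*x/2)


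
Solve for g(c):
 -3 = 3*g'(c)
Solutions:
 g(c) = C1 - c


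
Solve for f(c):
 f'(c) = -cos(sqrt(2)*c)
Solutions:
 f(c) = C1 - sqrt(2)*sin(sqrt(2)*c)/2


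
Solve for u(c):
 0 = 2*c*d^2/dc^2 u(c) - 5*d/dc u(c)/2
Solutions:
 u(c) = C1 + C2*c^(9/4)


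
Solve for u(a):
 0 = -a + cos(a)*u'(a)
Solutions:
 u(a) = C1 + Integral(a/cos(a), a)


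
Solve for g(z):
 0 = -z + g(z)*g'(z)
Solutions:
 g(z) = -sqrt(C1 + z^2)
 g(z) = sqrt(C1 + z^2)


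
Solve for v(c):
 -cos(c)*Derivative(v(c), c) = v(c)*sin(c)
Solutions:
 v(c) = C1*cos(c)


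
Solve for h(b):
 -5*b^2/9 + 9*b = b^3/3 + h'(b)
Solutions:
 h(b) = C1 - b^4/12 - 5*b^3/27 + 9*b^2/2


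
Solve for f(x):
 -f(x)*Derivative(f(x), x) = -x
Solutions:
 f(x) = -sqrt(C1 + x^2)
 f(x) = sqrt(C1 + x^2)


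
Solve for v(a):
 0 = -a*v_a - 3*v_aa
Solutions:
 v(a) = C1 + C2*erf(sqrt(6)*a/6)


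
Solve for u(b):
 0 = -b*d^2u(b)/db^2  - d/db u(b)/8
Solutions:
 u(b) = C1 + C2*b^(7/8)


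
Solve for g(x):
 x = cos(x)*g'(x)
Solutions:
 g(x) = C1 + Integral(x/cos(x), x)


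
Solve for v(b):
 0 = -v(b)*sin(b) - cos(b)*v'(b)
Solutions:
 v(b) = C1*cos(b)


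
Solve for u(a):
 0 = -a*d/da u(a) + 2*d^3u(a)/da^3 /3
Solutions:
 u(a) = C1 + Integral(C2*airyai(2^(2/3)*3^(1/3)*a/2) + C3*airybi(2^(2/3)*3^(1/3)*a/2), a)


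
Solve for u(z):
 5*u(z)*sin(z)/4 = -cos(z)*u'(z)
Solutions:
 u(z) = C1*cos(z)^(5/4)


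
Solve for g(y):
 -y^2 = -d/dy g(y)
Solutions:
 g(y) = C1 + y^3/3


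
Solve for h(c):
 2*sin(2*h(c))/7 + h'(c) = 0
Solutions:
 2*c/7 + log(cos(2*h(c)) - 1)/4 - log(cos(2*h(c)) + 1)/4 = C1


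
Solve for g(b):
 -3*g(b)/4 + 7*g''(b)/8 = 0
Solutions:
 g(b) = C1*exp(-sqrt(42)*b/7) + C2*exp(sqrt(42)*b/7)


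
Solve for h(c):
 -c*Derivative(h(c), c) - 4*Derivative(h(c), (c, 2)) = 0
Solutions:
 h(c) = C1 + C2*erf(sqrt(2)*c/4)


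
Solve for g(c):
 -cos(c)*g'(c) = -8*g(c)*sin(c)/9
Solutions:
 g(c) = C1/cos(c)^(8/9)


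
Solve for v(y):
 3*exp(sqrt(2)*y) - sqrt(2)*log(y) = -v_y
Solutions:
 v(y) = C1 + sqrt(2)*y*log(y) - sqrt(2)*y - 3*sqrt(2)*exp(sqrt(2)*y)/2


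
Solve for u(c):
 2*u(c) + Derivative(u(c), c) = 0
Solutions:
 u(c) = C1*exp(-2*c)


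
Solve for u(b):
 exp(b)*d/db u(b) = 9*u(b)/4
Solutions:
 u(b) = C1*exp(-9*exp(-b)/4)


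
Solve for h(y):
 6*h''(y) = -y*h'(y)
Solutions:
 h(y) = C1 + C2*erf(sqrt(3)*y/6)


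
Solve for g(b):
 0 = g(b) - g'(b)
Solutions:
 g(b) = C1*exp(b)


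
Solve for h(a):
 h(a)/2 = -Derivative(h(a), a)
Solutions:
 h(a) = C1*exp(-a/2)


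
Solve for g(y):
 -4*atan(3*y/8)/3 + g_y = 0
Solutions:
 g(y) = C1 + 4*y*atan(3*y/8)/3 - 16*log(9*y^2 + 64)/9


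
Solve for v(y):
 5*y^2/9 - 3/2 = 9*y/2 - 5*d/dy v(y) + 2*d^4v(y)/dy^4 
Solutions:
 v(y) = C1 + C4*exp(2^(2/3)*5^(1/3)*y/2) - y^3/27 + 9*y^2/20 + 3*y/10 + (C2*sin(2^(2/3)*sqrt(3)*5^(1/3)*y/4) + C3*cos(2^(2/3)*sqrt(3)*5^(1/3)*y/4))*exp(-2^(2/3)*5^(1/3)*y/4)


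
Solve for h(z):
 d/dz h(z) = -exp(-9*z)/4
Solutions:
 h(z) = C1 + exp(-9*z)/36


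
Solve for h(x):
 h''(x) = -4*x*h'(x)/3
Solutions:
 h(x) = C1 + C2*erf(sqrt(6)*x/3)


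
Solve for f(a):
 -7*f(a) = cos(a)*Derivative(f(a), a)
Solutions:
 f(a) = C1*sqrt(sin(a) - 1)*(sin(a)^3 - 3*sin(a)^2 + 3*sin(a) - 1)/(sqrt(sin(a) + 1)*(sin(a)^3 + 3*sin(a)^2 + 3*sin(a) + 1))


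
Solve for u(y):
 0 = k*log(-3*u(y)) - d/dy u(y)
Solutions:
 Integral(1/(log(-_y) + log(3)), (_y, u(y))) = C1 + k*y


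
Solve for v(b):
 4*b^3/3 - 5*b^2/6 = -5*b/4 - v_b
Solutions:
 v(b) = C1 - b^4/3 + 5*b^3/18 - 5*b^2/8


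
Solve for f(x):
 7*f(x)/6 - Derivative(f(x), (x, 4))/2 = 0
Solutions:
 f(x) = C1*exp(-3^(3/4)*7^(1/4)*x/3) + C2*exp(3^(3/4)*7^(1/4)*x/3) + C3*sin(3^(3/4)*7^(1/4)*x/3) + C4*cos(3^(3/4)*7^(1/4)*x/3)


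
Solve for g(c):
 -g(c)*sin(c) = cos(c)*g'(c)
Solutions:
 g(c) = C1*cos(c)


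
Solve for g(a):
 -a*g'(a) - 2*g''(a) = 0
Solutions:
 g(a) = C1 + C2*erf(a/2)


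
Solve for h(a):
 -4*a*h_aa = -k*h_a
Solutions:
 h(a) = C1 + a^(re(k)/4 + 1)*(C2*sin(log(a)*Abs(im(k))/4) + C3*cos(log(a)*im(k)/4))


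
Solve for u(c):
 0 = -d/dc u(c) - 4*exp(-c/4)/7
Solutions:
 u(c) = C1 + 16*exp(-c/4)/7


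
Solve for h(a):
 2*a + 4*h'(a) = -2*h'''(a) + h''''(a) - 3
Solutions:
 h(a) = C1 + C2*exp(a*(-2^(1/3)*(3*sqrt(105) + 31)^(1/3) - 2*2^(2/3)/(3*sqrt(105) + 31)^(1/3) + 4)/6)*sin(2^(1/3)*sqrt(3)*a*(-(3*sqrt(105) + 31)^(1/3) + 2*2^(1/3)/(3*sqrt(105) + 31)^(1/3))/6) + C3*exp(a*(-2^(1/3)*(3*sqrt(105) + 31)^(1/3) - 2*2^(2/3)/(3*sqrt(105) + 31)^(1/3) + 4)/6)*cos(2^(1/3)*sqrt(3)*a*(-(3*sqrt(105) + 31)^(1/3) + 2*2^(1/3)/(3*sqrt(105) + 31)^(1/3))/6) + C4*exp(a*(2*2^(2/3)/(3*sqrt(105) + 31)^(1/3) + 2 + 2^(1/3)*(3*sqrt(105) + 31)^(1/3))/3) - a^2/4 - 3*a/4


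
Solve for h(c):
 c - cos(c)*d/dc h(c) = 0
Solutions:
 h(c) = C1 + Integral(c/cos(c), c)


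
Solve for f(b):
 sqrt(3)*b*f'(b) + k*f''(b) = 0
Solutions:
 f(b) = C1 + C2*sqrt(k)*erf(sqrt(2)*3^(1/4)*b*sqrt(1/k)/2)


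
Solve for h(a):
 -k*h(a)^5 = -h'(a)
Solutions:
 h(a) = -(-1/(C1 + 4*a*k))^(1/4)
 h(a) = (-1/(C1 + 4*a*k))^(1/4)
 h(a) = -I*(-1/(C1 + 4*a*k))^(1/4)
 h(a) = I*(-1/(C1 + 4*a*k))^(1/4)


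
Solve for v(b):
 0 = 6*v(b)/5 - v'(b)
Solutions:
 v(b) = C1*exp(6*b/5)


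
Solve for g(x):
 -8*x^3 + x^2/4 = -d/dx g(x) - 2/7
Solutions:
 g(x) = C1 + 2*x^4 - x^3/12 - 2*x/7


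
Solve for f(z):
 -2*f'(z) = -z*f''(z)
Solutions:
 f(z) = C1 + C2*z^3


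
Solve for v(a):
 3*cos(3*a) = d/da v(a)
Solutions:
 v(a) = C1 + sin(3*a)


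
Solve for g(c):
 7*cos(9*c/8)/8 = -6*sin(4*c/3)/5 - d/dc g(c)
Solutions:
 g(c) = C1 - 7*sin(9*c/8)/9 + 9*cos(4*c/3)/10


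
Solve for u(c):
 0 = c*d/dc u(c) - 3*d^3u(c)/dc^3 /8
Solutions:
 u(c) = C1 + Integral(C2*airyai(2*3^(2/3)*c/3) + C3*airybi(2*3^(2/3)*c/3), c)


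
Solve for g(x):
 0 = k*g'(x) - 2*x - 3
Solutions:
 g(x) = C1 + x^2/k + 3*x/k


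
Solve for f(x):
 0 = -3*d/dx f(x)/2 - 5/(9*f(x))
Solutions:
 f(x) = -sqrt(C1 - 60*x)/9
 f(x) = sqrt(C1 - 60*x)/9


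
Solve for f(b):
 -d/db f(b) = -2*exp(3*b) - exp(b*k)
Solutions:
 f(b) = C1 + 2*exp(3*b)/3 + exp(b*k)/k


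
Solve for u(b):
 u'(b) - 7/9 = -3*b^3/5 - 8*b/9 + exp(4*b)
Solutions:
 u(b) = C1 - 3*b^4/20 - 4*b^2/9 + 7*b/9 + exp(4*b)/4


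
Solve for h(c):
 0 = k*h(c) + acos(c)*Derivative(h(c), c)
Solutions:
 h(c) = C1*exp(-k*Integral(1/acos(c), c))


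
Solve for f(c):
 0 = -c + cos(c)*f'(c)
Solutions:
 f(c) = C1 + Integral(c/cos(c), c)


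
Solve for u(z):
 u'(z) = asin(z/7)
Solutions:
 u(z) = C1 + z*asin(z/7) + sqrt(49 - z^2)


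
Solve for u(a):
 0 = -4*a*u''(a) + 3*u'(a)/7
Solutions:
 u(a) = C1 + C2*a^(31/28)


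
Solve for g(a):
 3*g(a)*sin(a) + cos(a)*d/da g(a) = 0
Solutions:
 g(a) = C1*cos(a)^3


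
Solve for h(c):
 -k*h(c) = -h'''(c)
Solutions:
 h(c) = C1*exp(c*k^(1/3)) + C2*exp(c*k^(1/3)*(-1 + sqrt(3)*I)/2) + C3*exp(-c*k^(1/3)*(1 + sqrt(3)*I)/2)


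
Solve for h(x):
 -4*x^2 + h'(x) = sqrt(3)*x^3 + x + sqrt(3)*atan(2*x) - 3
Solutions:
 h(x) = C1 + sqrt(3)*x^4/4 + 4*x^3/3 + x^2/2 - 3*x + sqrt(3)*(x*atan(2*x) - log(4*x^2 + 1)/4)


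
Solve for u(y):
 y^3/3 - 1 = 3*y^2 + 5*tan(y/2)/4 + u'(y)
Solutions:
 u(y) = C1 + y^4/12 - y^3 - y + 5*log(cos(y/2))/2


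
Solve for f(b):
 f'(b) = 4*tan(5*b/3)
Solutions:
 f(b) = C1 - 12*log(cos(5*b/3))/5


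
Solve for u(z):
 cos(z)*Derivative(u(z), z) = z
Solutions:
 u(z) = C1 + Integral(z/cos(z), z)


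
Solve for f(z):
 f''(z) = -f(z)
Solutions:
 f(z) = C1*sin(z) + C2*cos(z)


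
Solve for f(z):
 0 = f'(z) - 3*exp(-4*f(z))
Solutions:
 f(z) = log(-I*(C1 + 12*z)^(1/4))
 f(z) = log(I*(C1 + 12*z)^(1/4))
 f(z) = log(-(C1 + 12*z)^(1/4))
 f(z) = log(C1 + 12*z)/4
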